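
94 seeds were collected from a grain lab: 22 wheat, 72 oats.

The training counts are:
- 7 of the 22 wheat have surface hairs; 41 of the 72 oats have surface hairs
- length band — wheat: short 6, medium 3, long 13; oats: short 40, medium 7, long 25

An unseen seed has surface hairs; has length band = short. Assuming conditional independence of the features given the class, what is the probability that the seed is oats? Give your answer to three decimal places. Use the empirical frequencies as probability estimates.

0.923

wheat: (22/94) × (7/22) × (6/22) ≈ 0.0203095
oats: (72/94) × (41/72) × (40/72) ≈ 0.242317
P(oats | x) = 0.242317 / 0.2626265 ≈ 0.923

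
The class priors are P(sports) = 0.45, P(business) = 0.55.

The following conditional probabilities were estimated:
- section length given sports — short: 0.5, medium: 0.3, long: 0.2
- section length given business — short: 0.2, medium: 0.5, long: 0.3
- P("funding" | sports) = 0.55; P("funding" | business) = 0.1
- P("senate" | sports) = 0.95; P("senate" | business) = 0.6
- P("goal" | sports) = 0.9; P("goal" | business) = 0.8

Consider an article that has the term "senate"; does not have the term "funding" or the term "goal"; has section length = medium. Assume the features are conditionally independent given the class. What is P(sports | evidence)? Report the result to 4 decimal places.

0.1627

sports: 0.45 × 0.3 × (1−0.55) × 0.95 × (1−0.9) = 0.00577125
business: 0.55 × 0.5 × (1−0.1) × 0.6 × (1−0.8) = 0.0297
P(sports | x) = 0.00577125 / 0.03547125 ≈ 0.1627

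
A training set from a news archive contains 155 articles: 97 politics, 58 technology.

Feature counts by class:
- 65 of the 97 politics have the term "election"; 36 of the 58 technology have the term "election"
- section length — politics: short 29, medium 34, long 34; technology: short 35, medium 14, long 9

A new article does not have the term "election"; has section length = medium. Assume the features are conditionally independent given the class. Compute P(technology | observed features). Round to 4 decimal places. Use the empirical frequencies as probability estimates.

politics: (97/155) × (32/97) × (34/97) ≈ 0.0723645
technology: (58/155) × (22/58) × (14/58) ≈ 0.0342603
P(technology | x) = 0.0342603 / 0.1066248 ≈ 0.3213

0.3213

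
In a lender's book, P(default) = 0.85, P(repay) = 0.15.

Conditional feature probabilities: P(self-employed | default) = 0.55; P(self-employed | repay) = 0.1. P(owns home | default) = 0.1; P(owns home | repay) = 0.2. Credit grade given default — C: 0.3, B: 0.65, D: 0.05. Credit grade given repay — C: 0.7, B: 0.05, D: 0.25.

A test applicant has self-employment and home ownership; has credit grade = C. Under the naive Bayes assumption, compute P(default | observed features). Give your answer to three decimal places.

0.870

default: 0.85 × 0.55 × 0.1 × 0.3 = 0.014025
repay: 0.15 × 0.1 × 0.2 × 0.7 = 0.0021
P(default | x) = 0.014025 / 0.016125 ≈ 0.870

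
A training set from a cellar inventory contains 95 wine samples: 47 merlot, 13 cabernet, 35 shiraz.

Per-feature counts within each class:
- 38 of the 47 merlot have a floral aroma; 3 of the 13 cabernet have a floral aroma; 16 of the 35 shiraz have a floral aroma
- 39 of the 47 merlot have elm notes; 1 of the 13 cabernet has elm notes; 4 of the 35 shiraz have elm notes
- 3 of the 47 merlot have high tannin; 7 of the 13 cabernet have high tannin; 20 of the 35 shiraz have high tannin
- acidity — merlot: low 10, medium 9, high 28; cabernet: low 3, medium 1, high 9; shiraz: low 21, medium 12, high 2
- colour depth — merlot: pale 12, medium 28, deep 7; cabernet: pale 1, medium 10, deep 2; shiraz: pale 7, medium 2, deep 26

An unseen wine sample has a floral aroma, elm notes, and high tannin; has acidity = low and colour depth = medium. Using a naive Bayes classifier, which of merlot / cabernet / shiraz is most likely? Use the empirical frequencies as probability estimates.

merlot

merlot: (47/95) × (38/47) × (39/47) × (3/47) × (10/47) × (28/47) ≈ 0.00268542
cabernet: (13/95) × (3/13) × (1/13) × (7/13) × (3/13) × (10/13) ≈ 0.00023219
shiraz: (35/95) × (16/35) × (4/35) × (20/35) × (21/35) × (2/35) ≈ 0.000377106
Highest score → merlot.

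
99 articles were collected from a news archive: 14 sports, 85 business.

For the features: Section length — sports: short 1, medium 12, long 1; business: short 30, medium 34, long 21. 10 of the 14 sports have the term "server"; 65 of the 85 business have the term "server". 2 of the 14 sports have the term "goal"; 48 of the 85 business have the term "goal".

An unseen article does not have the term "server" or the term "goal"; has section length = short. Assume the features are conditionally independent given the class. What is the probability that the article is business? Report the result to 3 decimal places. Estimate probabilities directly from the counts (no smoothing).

0.926

sports: (14/99) × (1/14) × (4/14) × (12/14) ≈ 0.00247372
business: (85/99) × (30/85) × (20/85) × (37/85) ≈ 0.031037
P(business | x) = 0.031037 / 0.03351072 ≈ 0.926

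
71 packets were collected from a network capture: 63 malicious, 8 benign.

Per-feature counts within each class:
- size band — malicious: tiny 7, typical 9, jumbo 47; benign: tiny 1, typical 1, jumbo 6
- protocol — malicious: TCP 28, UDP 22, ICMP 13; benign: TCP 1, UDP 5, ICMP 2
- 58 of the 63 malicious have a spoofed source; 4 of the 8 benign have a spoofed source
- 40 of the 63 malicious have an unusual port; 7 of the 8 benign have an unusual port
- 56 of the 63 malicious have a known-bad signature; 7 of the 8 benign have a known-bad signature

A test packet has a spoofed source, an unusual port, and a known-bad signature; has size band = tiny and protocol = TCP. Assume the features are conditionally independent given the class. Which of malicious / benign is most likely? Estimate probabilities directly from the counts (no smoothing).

malicious: (63/71) × (7/63) × (28/63) × (58/63) × (40/63) × (56/63) ≈ 0.0227673
benign: (8/71) × (1/8) × (1/8) × (4/8) × (7/8) × (7/8) ≈ 0.000673966
Highest score → malicious.

malicious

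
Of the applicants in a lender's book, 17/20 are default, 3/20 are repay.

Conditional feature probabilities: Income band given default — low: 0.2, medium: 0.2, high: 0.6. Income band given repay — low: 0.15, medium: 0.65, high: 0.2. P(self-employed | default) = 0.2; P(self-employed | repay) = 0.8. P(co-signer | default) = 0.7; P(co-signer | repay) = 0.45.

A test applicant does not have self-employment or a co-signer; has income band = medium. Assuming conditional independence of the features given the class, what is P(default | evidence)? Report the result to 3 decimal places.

0.792

default: 0.85 × 0.2 × (1−0.2) × (1−0.7) = 0.0408
repay: 0.15 × 0.65 × (1−0.8) × (1−0.45) = 0.010725
P(default | x) = 0.0408 / 0.051525 ≈ 0.792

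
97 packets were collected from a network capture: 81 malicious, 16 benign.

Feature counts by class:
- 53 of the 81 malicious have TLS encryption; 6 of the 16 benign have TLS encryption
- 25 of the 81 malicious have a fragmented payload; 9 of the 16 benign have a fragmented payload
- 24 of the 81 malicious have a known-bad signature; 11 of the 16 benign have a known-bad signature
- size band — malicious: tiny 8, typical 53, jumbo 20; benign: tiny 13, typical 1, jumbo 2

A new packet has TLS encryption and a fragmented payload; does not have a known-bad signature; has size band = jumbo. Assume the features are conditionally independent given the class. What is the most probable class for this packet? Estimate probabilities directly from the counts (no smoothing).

malicious

malicious: (81/97) × (53/81) × (25/81) × (57/81) × (20/81) ≈ 0.0293018
benign: (16/97) × (6/16) × (9/16) × (5/16) × (2/16) ≈ 0.00135913
Highest score → malicious.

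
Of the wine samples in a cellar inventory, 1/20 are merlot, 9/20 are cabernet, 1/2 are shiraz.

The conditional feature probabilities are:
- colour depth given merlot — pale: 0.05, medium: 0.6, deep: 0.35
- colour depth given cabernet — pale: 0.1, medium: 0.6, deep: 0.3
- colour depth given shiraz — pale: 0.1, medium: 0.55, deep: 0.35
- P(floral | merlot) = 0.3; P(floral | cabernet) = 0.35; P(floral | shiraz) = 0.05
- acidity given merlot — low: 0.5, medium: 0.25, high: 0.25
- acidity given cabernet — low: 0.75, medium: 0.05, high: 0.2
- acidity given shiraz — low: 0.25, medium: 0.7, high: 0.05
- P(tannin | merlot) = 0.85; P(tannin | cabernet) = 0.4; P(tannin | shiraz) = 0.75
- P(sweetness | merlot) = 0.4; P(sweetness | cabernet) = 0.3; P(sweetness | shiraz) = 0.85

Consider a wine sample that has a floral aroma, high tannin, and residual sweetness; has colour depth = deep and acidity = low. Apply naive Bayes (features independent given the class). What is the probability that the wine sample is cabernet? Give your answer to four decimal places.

0.6503

merlot: 0.05 × 0.35 × 0.3 × 0.5 × 0.85 × 0.4 = 0.0008925
cabernet: 0.45 × 0.3 × 0.35 × 0.75 × 0.4 × 0.3 = 0.0042525
shiraz: 0.5 × 0.35 × 0.05 × 0.25 × 0.75 × 0.85 = 0.00139453125
P(cabernet | x) = 0.0042525 / 0.00653953125 ≈ 0.6503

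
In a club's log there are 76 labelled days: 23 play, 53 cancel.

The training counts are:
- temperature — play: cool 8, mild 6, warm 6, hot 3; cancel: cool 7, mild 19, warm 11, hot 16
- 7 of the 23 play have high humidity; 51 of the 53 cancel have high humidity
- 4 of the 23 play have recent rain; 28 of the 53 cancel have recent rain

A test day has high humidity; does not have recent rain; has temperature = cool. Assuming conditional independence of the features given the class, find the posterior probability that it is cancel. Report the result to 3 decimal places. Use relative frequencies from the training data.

play: (23/76) × (8/23) × (7/23) × (19/23) ≈ 0.026465
cancel: (53/76) × (7/53) × (51/53) × (25/53) ≈ 0.0418064
P(cancel | x) = 0.0418064 / 0.0682714 ≈ 0.612

0.612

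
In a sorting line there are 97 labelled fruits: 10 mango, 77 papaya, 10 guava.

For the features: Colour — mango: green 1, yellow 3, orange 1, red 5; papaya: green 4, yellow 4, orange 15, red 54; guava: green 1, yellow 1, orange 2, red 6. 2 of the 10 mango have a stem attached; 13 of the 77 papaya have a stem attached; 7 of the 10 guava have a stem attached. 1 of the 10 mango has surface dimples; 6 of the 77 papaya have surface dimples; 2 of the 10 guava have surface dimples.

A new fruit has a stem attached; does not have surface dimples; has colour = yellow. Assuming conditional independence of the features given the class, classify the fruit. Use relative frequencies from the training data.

papaya

mango: (10/97) × (3/10) × (2/10) × (9/10) ≈ 0.00556701
papaya: (77/97) × (4/77) × (13/77) × (71/77) ≈ 0.00641961
guava: (10/97) × (1/10) × (7/10) × (8/10) ≈ 0.0057732
Highest score → papaya.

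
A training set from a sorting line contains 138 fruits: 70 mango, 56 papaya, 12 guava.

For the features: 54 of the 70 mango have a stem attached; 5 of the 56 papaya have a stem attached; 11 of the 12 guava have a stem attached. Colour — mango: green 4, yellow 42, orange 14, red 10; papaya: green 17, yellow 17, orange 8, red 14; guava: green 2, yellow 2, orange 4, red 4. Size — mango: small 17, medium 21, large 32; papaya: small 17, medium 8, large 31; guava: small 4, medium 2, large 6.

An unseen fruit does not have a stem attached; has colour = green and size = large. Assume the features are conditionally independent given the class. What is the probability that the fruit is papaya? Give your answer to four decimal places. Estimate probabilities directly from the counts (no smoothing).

0.9447

mango: (70/138) × (16/70) × (4/70) × (32/70) ≈ 0.00302869
papaya: (56/138) × (51/56) × (17/56) × (31/56) ≈ 0.0621049
guava: (12/138) × (1/12) × (2/12) × (6/12) ≈ 0.000603865
P(papaya | x) = 0.0621049 / 0.065737455 ≈ 0.9447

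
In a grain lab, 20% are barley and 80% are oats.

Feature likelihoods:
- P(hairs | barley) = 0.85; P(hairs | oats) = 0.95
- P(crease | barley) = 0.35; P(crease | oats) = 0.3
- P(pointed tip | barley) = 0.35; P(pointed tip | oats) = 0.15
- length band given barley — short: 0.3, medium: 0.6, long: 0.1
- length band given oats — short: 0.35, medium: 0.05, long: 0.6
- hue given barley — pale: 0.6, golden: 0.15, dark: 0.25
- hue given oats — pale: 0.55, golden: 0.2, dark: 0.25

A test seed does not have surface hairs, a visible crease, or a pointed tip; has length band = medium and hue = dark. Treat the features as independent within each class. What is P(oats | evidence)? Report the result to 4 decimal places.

barley: 0.2 × (1−0.85) × (1−0.35) × (1−0.35) × 0.6 × 0.25 = 0.00190125
oats: 0.8 × (1−0.95) × (1−0.3) × (1−0.15) × 0.05 × 0.25 = 0.0002975
P(oats | x) = 0.0002975 / 0.00219875 ≈ 0.1353

0.1353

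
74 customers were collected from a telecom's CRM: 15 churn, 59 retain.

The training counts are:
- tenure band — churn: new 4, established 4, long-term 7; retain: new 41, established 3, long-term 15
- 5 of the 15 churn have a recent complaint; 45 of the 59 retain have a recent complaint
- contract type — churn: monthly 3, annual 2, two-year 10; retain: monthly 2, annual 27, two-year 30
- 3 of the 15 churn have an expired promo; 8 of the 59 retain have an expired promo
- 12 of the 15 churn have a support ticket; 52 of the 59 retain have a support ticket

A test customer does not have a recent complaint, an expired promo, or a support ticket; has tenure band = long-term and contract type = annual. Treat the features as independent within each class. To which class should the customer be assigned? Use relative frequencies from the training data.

retain

churn: (15/74) × (7/15) × (10/15) × (2/15) × (12/15) × (3/15) ≈ 0.00134535
retain: (59/74) × (15/59) × (14/59) × (27/59) × (51/59) × (7/59) ≈ 0.00225742
Highest score → retain.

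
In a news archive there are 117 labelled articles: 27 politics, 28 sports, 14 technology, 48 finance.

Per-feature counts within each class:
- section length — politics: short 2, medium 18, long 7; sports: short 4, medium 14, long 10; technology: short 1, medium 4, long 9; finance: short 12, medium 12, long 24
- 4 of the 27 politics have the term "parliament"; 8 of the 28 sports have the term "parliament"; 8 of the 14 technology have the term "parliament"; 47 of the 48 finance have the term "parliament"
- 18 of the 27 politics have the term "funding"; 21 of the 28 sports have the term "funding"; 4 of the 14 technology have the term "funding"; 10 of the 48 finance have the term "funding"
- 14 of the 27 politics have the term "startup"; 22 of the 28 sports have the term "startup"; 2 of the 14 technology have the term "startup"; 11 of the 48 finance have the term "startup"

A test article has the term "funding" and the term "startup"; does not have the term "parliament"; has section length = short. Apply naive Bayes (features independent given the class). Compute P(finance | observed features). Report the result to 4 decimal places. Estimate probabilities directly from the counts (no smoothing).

politics: (27/117) × (2/27) × (23/27) × (18/27) × (14/27) ≈ 0.00503363
sports: (28/117) × (4/28) × (20/28) × (21/28) × (22/28) ≈ 0.0143904
technology: (14/117) × (1/14) × (6/14) × (4/14) × (2/14) ≈ 0.00014951
finance: (48/117) × (12/48) × (1/48) × (10/48) × (11/48) ≈ 0.000102015
P(finance | x) = 0.000102015 / 0.019675555 ≈ 0.0052

0.0052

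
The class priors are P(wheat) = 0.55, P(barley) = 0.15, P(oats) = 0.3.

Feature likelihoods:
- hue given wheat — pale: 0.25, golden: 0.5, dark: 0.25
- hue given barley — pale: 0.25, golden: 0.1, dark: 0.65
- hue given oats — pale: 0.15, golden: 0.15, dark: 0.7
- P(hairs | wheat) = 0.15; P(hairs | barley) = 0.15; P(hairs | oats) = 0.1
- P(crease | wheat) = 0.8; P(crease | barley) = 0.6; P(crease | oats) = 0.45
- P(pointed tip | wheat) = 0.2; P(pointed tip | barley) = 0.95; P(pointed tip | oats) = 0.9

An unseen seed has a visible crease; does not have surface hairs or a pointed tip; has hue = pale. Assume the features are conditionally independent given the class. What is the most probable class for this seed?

wheat

wheat: 0.55 × 0.25 × (1−0.15) × 0.8 × (1−0.2) = 0.0748
barley: 0.15 × 0.25 × (1−0.15) × 0.6 × (1−0.95) = 0.00095625
oats: 0.3 × 0.15 × (1−0.1) × 0.45 × (1−0.9) = 0.0018225
Highest score → wheat.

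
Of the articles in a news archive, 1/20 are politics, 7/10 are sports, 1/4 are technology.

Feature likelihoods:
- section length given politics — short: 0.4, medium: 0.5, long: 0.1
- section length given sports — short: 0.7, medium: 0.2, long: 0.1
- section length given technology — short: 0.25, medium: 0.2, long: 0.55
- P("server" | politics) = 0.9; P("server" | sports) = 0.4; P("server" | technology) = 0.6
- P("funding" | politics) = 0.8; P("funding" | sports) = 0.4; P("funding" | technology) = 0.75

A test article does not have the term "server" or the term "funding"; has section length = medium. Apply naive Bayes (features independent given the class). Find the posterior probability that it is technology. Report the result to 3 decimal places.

0.089

politics: 0.05 × 0.5 × (1−0.9) × (1−0.8) = 0.0005
sports: 0.7 × 0.2 × (1−0.4) × (1−0.4) = 0.0504
technology: 0.25 × 0.2 × (1−0.6) × (1−0.75) = 0.005
P(technology | x) = 0.005 / 0.0559 ≈ 0.089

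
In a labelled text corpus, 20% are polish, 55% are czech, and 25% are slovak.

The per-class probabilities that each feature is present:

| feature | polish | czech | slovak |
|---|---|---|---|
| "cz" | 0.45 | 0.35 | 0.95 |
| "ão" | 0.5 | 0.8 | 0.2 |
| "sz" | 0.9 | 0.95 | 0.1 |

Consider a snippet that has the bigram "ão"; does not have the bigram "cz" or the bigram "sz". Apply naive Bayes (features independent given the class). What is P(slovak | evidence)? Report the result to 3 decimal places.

0.102

polish: 0.2 × (1−0.45) × 0.5 × (1−0.9) = 0.0055
czech: 0.55 × (1−0.35) × 0.8 × (1−0.95) = 0.0143
slovak: 0.25 × (1−0.95) × 0.2 × (1−0.1) = 0.00225
P(slovak | x) = 0.00225 / 0.02205 ≈ 0.102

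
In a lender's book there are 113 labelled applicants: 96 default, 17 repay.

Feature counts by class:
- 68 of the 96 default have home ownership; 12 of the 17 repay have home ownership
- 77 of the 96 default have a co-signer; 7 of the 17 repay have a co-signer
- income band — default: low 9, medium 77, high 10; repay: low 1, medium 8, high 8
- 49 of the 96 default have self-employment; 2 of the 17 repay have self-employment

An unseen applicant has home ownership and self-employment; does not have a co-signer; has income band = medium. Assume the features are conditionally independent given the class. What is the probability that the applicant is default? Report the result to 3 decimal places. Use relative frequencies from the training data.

0.934

default: (96/113) × (68/96) × (19/96) × (77/96) × (49/96) ≈ 0.0487593
repay: (17/113) × (12/17) × (10/17) × (8/17) × (2/17) ≈ 0.00345841
P(default | x) = 0.0487593 / 0.05221771 ≈ 0.934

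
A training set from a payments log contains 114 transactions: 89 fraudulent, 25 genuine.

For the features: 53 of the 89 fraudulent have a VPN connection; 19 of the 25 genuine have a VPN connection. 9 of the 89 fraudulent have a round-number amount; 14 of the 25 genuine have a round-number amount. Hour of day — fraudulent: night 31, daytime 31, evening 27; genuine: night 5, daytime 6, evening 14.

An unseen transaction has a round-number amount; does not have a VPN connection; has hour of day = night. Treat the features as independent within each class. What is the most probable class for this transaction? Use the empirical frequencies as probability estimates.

fraudulent: (89/114) × (36/89) × (9/89) × (31/89) ≈ 0.011123
genuine: (25/114) × (6/25) × (14/25) × (5/25) ≈ 0.00589474
Highest score → fraudulent.

fraudulent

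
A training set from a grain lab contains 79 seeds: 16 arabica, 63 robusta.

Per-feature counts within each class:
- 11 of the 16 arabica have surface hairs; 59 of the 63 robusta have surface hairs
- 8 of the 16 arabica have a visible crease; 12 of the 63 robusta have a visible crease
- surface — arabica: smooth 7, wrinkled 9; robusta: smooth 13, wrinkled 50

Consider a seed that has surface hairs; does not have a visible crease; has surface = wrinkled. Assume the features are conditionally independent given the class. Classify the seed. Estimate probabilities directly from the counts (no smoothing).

arabica: (16/79) × (11/16) × (8/16) × (9/16) ≈ 0.0391614
robusta: (63/79) × (59/63) × (51/63) × (50/63) ≈ 0.479826
Highest score → robusta.

robusta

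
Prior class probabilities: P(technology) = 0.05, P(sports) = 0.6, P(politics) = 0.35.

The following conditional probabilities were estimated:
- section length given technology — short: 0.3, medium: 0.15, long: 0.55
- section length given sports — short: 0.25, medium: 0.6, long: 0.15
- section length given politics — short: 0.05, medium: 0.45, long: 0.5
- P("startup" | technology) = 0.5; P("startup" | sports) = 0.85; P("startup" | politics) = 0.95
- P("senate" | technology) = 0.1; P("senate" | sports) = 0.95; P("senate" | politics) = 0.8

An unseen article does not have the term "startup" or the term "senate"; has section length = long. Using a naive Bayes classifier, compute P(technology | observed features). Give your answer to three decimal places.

technology: 0.05 × 0.55 × (1−0.5) × (1−0.1) = 0.012375
sports: 0.6 × 0.15 × (1−0.85) × (1−0.95) = 0.000675
politics: 0.35 × 0.5 × (1−0.95) × (1−0.8) = 0.00175
P(technology | x) = 0.012375 / 0.0148 ≈ 0.836

0.836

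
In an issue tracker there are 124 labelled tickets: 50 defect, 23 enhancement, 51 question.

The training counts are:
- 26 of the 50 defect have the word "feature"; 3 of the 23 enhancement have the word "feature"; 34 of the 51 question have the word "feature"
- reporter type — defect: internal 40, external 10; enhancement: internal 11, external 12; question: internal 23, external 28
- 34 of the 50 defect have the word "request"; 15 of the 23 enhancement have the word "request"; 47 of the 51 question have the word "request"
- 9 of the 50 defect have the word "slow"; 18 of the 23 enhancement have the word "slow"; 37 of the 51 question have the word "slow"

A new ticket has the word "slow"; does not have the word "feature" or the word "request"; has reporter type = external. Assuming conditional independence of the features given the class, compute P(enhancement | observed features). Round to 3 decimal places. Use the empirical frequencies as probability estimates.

defect: (50/124) × (24/50) × (10/50) × (16/50) × (9/50) ≈ 0.00222968
enhancement: (23/124) × (20/23) × (12/23) × (8/23) × (18/23) ≈ 0.022907
question: (51/124) × (17/51) × (28/51) × (4/51) × (37/51) ≈ 0.00428289
P(enhancement | x) = 0.022907 / 0.02941957 ≈ 0.779

0.779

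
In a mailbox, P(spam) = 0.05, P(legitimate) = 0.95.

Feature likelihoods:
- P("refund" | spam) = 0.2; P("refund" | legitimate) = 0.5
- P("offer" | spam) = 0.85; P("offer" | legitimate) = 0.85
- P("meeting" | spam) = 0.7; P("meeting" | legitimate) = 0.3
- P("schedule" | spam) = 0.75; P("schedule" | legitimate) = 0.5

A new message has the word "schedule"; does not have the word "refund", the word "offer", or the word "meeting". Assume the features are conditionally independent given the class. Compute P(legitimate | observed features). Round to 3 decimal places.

spam: 0.05 × (1−0.2) × (1−0.85) × (1−0.7) × 0.75 = 0.00135
legitimate: 0.95 × (1−0.5) × (1−0.85) × (1−0.3) × 0.5 = 0.0249375
P(legitimate | x) = 0.0249375 / 0.0262875 ≈ 0.949

0.949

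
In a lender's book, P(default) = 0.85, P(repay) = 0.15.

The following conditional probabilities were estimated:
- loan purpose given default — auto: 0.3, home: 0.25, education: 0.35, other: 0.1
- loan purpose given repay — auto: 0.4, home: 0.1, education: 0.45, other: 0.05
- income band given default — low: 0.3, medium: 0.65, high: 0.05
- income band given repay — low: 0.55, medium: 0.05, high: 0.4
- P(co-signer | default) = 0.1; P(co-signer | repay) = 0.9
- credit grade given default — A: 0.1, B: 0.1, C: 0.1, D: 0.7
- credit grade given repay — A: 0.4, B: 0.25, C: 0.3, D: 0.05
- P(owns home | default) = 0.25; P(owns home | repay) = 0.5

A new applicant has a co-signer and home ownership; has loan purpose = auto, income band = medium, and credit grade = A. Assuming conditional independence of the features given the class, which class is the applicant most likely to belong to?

repay

default: 0.85 × 0.3 × 0.65 × 0.1 × 0.1 × 0.25 = 0.000414375
repay: 0.15 × 0.4 × 0.05 × 0.9 × 0.4 × 0.5 = 0.00054
Highest score → repay.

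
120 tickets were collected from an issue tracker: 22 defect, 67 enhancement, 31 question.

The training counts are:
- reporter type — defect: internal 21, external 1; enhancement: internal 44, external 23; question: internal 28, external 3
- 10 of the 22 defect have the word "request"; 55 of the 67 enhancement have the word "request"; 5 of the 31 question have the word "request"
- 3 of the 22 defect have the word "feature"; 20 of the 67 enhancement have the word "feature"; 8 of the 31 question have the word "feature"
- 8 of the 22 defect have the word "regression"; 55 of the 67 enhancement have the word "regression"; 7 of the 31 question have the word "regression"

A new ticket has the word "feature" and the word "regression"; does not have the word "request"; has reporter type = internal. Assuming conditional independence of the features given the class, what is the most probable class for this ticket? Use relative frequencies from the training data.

enhancement

defect: (22/120) × (21/22) × (12/22) × (3/22) × (8/22) ≈ 0.00473328
enhancement: (67/120) × (44/67) × (12/67) × (20/67) × (55/67) ≈ 0.0160924
question: (31/120) × (28/31) × (26/31) × (8/31) × (7/31) ≈ 0.0114039
Highest score → enhancement.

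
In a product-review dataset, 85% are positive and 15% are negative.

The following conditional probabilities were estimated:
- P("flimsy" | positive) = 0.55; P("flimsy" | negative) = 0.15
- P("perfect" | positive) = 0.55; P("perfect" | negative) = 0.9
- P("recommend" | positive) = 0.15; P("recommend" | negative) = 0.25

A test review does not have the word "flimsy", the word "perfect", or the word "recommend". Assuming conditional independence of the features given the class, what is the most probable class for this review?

positive

positive: 0.85 × (1−0.55) × (1−0.55) × (1−0.15) = 0.14630625
negative: 0.15 × (1−0.15) × (1−0.9) × (1−0.25) = 0.0095625
Highest score → positive.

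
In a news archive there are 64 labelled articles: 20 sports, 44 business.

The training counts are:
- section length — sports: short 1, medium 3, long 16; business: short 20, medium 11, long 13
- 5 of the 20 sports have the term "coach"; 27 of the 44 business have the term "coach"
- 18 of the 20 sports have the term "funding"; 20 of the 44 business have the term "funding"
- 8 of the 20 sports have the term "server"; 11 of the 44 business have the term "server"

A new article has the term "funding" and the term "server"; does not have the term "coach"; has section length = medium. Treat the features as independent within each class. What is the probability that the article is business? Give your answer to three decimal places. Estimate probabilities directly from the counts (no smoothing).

0.374

sports: (20/64) × (3/20) × (15/20) × (18/20) × (8/20) = 0.01265625
business: (44/64) × (11/44) × (17/44) × (20/44) × (11/44) ≈ 0.00754616
P(business | x) = 0.00754616 / 0.02020241 ≈ 0.374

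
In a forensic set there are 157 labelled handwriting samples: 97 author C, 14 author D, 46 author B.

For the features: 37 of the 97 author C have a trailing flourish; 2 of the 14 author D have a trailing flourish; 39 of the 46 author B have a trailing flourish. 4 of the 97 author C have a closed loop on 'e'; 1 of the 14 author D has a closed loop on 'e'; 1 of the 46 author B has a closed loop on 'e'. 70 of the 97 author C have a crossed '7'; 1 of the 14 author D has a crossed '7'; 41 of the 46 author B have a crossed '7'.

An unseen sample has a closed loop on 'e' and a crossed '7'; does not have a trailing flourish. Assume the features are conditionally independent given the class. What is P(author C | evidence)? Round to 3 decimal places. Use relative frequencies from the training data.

0.901

author C: (97/157) × (60/97) × (4/97) × (70/97) ≈ 0.0113728
author D: (14/157) × (12/14) × (1/14) × (1/14) ≈ 0.000389965
author B: (46/157) × (7/46) × (1/46) × (41/46) ≈ 0.000863906
P(author C | x) = 0.0113728 / 0.012626671 ≈ 0.901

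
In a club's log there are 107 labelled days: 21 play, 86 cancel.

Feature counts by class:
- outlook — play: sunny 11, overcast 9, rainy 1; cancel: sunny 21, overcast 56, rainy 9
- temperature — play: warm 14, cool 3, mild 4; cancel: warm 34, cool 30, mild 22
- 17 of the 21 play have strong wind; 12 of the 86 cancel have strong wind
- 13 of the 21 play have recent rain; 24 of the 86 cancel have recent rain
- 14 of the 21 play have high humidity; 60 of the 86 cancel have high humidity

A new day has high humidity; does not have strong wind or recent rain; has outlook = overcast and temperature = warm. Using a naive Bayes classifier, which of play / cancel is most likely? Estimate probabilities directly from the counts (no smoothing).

play: (21/107) × (9/21) × (14/21) × (4/21) × (8/21) × (14/21) ≈ 0.00271261
cancel: (86/107) × (56/86) × (34/86) × (74/86) × (62/86) × (60/86) ≈ 0.0895497
Highest score → cancel.

cancel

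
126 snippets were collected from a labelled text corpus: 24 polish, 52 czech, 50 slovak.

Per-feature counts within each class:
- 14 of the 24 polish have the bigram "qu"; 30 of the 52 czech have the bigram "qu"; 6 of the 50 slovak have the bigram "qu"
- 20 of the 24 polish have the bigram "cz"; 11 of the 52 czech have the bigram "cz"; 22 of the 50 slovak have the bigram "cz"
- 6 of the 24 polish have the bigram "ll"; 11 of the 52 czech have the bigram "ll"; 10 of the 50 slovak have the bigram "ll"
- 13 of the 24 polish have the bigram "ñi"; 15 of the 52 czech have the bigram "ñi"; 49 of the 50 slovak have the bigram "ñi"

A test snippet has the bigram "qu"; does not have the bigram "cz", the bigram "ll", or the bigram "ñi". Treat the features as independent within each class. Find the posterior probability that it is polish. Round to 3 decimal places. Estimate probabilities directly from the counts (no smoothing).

polish: (24/126) × (14/24) × (4/24) × (18/24) × (11/24) ≈ 0.00636574
czech: (52/126) × (30/52) × (41/52) × (41/52) × (37/52) ≈ 0.10532
slovak: (50/126) × (6/50) × (28/50) × (40/50) × (1/50) ≈ 0.000426667
P(polish | x) = 0.00636574 / 0.112112407 ≈ 0.057

0.057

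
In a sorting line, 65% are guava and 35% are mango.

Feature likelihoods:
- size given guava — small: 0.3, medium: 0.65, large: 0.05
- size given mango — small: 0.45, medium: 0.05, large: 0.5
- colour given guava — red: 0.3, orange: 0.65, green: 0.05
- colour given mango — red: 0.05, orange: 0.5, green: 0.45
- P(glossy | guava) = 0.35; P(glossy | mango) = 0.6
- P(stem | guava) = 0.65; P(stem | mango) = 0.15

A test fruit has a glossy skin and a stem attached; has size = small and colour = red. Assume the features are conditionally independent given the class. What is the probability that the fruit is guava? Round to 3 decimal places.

0.949

guava: 0.65 × 0.3 × 0.3 × 0.35 × 0.65 = 0.01330875
mango: 0.35 × 0.45 × 0.05 × 0.6 × 0.15 = 0.00070875
P(guava | x) = 0.01330875 / 0.0140175 ≈ 0.949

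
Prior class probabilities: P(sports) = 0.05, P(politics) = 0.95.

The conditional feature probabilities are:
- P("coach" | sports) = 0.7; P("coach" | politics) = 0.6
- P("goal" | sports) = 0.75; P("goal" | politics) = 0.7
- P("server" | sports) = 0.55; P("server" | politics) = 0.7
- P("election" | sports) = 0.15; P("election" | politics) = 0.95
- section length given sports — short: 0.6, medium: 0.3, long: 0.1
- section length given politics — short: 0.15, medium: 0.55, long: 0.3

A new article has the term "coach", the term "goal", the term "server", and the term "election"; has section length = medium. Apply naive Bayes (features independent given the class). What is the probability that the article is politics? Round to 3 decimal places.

sports: 0.05 × 0.7 × 0.75 × 0.55 × 0.15 × 0.3 = 0.0006496875
politics: 0.95 × 0.6 × 0.7 × 0.7 × 0.95 × 0.55 = 0.14593425
P(politics | x) = 0.14593425 / 0.1465839375 ≈ 0.996

0.996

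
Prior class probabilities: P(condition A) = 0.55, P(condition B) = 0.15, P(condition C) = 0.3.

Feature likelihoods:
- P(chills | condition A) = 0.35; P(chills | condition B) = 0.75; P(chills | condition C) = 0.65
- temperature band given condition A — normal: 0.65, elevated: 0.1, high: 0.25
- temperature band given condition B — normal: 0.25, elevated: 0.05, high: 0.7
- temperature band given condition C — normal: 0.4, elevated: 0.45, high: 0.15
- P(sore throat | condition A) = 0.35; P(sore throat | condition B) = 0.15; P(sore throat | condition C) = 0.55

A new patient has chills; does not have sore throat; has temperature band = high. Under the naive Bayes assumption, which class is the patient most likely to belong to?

condition A: 0.55 × 0.35 × 0.25 × (1−0.35) = 0.03128125
condition B: 0.15 × 0.75 × 0.7 × (1−0.15) = 0.0669375
condition C: 0.3 × 0.65 × 0.15 × (1−0.55) = 0.0131625
Highest score → condition B.

condition B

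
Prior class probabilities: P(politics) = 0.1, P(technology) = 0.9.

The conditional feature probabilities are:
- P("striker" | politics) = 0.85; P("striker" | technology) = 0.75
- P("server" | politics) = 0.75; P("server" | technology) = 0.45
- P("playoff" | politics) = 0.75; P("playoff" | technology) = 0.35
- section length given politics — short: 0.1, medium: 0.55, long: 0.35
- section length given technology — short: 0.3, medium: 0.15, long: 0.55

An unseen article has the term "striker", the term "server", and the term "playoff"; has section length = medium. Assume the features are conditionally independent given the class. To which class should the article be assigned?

politics: 0.1 × 0.85 × 0.75 × 0.75 × 0.55 = 0.026296875
technology: 0.9 × 0.75 × 0.45 × 0.35 × 0.15 = 0.015946875
Highest score → politics.

politics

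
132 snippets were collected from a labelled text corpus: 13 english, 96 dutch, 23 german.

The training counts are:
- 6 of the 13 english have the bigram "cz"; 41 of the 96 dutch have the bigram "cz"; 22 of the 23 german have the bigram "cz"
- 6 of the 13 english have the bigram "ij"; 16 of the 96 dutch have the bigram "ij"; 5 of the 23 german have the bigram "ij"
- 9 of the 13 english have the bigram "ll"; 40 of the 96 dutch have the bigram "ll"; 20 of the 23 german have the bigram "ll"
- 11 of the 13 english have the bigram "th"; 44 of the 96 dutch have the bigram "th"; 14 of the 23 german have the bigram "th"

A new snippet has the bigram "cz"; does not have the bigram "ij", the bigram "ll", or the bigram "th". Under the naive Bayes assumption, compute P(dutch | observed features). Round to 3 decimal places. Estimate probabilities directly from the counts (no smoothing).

english: (13/132) × (6/13) × (7/13) × (4/13) × (2/13) ≈ 0.0011586
dutch: (96/132) × (41/96) × (80/96) × (56/96) × (52/96) ≈ 0.0817857
german: (23/132) × (22/23) × (18/23) × (3/23) × (9/23) ≈ 0.00665735
P(dutch | x) = 0.0817857 / 0.08960165 ≈ 0.913

0.913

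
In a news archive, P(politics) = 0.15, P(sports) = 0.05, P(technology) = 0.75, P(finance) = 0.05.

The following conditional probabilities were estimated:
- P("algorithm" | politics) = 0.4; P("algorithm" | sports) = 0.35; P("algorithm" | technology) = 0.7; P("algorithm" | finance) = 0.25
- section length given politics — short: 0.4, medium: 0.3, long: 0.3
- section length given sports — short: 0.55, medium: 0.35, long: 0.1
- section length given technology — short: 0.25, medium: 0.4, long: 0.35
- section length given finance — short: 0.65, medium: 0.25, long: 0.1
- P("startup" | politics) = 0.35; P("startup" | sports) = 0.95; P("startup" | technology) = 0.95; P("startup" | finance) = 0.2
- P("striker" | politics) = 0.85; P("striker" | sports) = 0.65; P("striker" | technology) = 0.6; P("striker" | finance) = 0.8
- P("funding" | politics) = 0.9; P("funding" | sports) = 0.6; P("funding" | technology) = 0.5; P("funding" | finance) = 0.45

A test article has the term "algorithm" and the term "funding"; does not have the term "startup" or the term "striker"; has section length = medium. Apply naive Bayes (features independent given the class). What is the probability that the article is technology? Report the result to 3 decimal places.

0.529

politics: 0.15 × 0.4 × 0.3 × (1−0.35) × (1−0.85) × 0.9 = 0.0015795
sports: 0.05 × 0.35 × 0.35 × (1−0.95) × (1−0.65) × 0.6 = 0.0000643125
technology: 0.75 × 0.7 × 0.4 × (1−0.95) × (1−0.6) × 0.5 = 0.0021
finance: 0.05 × 0.25 × 0.25 × (1−0.2) × (1−0.8) × 0.45 = 0.000225
P(technology | x) = 0.0021 / 0.0039688125 ≈ 0.529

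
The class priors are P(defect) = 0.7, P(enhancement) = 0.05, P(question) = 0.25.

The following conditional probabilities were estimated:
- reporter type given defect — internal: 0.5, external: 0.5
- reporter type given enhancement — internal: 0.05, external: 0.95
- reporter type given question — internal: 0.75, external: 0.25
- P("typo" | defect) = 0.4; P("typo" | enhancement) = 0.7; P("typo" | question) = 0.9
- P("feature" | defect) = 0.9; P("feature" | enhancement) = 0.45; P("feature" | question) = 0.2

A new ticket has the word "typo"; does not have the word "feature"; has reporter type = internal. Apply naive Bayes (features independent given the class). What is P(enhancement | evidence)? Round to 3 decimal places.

0.006

defect: 0.7 × 0.5 × 0.4 × (1−0.9) = 0.014
enhancement: 0.05 × 0.05 × 0.7 × (1−0.45) = 0.0009625
question: 0.25 × 0.75 × 0.9 × (1−0.2) = 0.135
P(enhancement | x) = 0.0009625 / 0.1499625 ≈ 0.006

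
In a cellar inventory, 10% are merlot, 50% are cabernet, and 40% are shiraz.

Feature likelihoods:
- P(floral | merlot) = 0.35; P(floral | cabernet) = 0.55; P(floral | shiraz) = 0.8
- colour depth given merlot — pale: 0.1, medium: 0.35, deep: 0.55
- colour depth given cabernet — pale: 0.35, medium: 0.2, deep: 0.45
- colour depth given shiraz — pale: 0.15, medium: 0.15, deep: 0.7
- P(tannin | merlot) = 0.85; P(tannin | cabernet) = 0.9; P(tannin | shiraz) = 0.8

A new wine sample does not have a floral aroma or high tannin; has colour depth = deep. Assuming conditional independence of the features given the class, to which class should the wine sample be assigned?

merlot: 0.1 × (1−0.35) × 0.55 × (1−0.85) = 0.0053625
cabernet: 0.5 × (1−0.55) × 0.45 × (1−0.9) = 0.010125
shiraz: 0.4 × (1−0.8) × 0.7 × (1−0.8) = 0.0112
Highest score → shiraz.

shiraz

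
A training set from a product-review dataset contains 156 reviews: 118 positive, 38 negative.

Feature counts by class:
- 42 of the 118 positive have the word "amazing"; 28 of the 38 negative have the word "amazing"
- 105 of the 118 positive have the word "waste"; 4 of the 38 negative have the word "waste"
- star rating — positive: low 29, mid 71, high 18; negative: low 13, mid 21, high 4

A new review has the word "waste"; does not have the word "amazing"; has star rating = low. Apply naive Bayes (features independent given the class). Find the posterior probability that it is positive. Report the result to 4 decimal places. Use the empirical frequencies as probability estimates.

0.9788

positive: (118/156) × (76/118) × (105/118) × (29/118) ≈ 0.10654
negative: (38/156) × (10/38) × (4/38) × (13/38) ≈ 0.0023084
P(positive | x) = 0.10654 / 0.1088484 ≈ 0.9788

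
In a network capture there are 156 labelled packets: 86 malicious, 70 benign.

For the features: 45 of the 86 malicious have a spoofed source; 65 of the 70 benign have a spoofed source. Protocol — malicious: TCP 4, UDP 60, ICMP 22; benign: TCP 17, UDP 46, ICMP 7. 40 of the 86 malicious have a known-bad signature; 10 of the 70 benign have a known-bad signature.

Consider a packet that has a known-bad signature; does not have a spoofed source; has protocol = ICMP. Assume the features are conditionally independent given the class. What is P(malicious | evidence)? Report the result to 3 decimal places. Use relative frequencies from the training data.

malicious: (86/156) × (41/86) × (22/86) × (40/86) ≈ 0.0312712
benign: (70/156) × (5/70) × (7/70) × (10/70) ≈ 0.000457875
P(malicious | x) = 0.0312712 / 0.031729075 ≈ 0.986

0.986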